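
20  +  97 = 117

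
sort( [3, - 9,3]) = [ - 9, 3,3 ] 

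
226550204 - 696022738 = -469472534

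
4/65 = 4/65 = 0.06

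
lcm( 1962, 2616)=7848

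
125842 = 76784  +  49058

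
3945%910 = 305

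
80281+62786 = 143067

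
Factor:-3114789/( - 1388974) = 2^( -1 ) * 3^1*694487^( - 1)*1038263^1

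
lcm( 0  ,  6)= 0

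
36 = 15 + 21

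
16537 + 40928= 57465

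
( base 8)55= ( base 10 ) 45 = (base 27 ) 1i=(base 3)1200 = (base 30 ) 1F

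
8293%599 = 506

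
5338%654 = 106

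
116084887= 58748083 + 57336804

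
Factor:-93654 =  - 2^1*3^2 * 11^2*43^1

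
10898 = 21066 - 10168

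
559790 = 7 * 79970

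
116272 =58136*2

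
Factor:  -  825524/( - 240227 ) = 2^2 * 7^1*13^ ( - 1)*17^( - 1) * 1087^( -1)*29483^1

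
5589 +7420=13009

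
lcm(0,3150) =0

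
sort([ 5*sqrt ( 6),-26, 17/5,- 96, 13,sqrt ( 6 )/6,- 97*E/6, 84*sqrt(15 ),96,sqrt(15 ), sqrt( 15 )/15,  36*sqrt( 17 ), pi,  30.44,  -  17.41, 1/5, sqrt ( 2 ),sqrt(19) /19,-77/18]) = [ - 96,  -  97*E/6, - 26, - 17.41, - 77/18,  1/5, sqrt( 19) /19, sqrt(15) /15,sqrt(6) /6 , sqrt ( 2) , pi,17/5, sqrt (15) , 5*sqrt (6), 13,30.44, 96, 36*sqrt ( 17), 84*sqrt(15)]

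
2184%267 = 48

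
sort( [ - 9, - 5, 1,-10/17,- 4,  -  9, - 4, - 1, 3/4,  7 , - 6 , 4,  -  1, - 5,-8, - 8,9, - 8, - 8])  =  [ - 9, - 9, - 8,  -  8,  -  8, - 8, - 6, - 5, - 5, - 4, - 4, - 1,  -  1, - 10/17,  3/4,1,4,  7, 9 ] 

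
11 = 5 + 6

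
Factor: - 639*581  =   - 371259 = -3^2 * 7^1*71^1*83^1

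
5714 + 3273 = 8987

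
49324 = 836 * 59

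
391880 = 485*808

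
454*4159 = 1888186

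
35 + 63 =98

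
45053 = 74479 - 29426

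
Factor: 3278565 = 3^2 * 5^1 * 41^1*1777^1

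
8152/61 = 133 + 39/61 =133.64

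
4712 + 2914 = 7626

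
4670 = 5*934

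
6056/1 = 6056 =6056.00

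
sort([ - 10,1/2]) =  [ - 10, 1/2 ]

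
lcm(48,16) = 48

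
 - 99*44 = - 4356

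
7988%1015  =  883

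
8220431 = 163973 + 8056458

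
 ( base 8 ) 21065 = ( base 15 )28DC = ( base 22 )i21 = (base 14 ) 3297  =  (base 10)8757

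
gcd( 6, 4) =2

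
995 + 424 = 1419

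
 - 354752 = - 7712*46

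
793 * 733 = 581269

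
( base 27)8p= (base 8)361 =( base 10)241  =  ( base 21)ba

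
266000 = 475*560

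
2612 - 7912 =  - 5300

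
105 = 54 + 51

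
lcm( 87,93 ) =2697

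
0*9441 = 0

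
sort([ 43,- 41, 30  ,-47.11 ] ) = [ - 47.11, -41,  30, 43] 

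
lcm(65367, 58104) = 522936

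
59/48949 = 59/48949 = 0.00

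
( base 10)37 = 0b100101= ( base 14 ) 29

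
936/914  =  1 + 11/457 = 1.02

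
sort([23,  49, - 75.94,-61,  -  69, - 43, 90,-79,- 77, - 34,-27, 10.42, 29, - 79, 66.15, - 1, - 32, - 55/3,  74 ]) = [ - 79, - 79 ,  -  77, - 75.94  , - 69, - 61, - 43, -34,-32 , - 27,-55/3,  -  1, 10.42,23, 29,  49 , 66.15,74, 90] 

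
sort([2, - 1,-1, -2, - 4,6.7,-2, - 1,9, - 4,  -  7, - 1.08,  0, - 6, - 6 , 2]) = [ - 7,- 6, - 6 , - 4 , - 4, - 2, - 2, - 1.08,-1, - 1,  -  1,0, 2,  2, 6.7,9]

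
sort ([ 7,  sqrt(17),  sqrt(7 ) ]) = [sqrt( 7),sqrt( 17 ), 7] 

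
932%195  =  152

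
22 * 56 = 1232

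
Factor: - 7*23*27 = -4347 = - 3^3*7^1*23^1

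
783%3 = 0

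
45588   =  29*1572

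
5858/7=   836 + 6/7 = 836.86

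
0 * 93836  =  0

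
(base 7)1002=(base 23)f0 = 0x159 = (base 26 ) D7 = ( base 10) 345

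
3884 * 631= 2450804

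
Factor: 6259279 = 13^1*83^1* 5801^1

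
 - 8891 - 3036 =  - 11927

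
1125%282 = 279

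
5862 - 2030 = 3832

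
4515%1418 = 261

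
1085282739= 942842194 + 142440545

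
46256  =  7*6608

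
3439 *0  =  0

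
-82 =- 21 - 61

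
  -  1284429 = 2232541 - 3516970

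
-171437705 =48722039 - 220159744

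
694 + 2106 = 2800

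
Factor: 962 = 2^1 * 13^1*37^1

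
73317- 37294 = 36023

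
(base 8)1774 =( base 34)U0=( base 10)1020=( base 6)4420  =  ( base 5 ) 13040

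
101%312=101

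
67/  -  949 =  -1+ 882/949 =-0.07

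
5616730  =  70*80239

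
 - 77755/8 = -77755/8 = - 9719.38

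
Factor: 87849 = 3^2*43^1*227^1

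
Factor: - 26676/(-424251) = 52/827 = 2^2*13^1 * 827^( -1 )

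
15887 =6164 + 9723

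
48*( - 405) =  - 19440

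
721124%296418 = 128288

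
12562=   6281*2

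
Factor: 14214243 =3^1 * 223^1*21247^1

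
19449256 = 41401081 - 21951825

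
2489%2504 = 2489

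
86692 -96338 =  - 9646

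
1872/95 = 1872/95= 19.71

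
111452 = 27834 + 83618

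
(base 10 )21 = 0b10101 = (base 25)L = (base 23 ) L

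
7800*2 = 15600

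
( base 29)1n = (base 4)310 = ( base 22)28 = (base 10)52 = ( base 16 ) 34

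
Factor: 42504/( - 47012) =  - 2^1*3^1*11^1* 73^( - 1)= - 66/73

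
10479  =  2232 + 8247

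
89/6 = 14 + 5/6 = 14.83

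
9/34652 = 9/34652 = 0.00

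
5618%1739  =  401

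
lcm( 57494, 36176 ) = 3219664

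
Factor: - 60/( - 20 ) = 3 = 3^1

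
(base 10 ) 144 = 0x90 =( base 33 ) 4C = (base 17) 88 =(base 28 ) 54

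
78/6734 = 3/259 = 0.01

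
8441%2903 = 2635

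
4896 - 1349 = 3547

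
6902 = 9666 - 2764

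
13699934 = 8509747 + 5190187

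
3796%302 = 172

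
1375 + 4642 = 6017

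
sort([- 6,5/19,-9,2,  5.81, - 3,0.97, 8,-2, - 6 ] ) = [ - 9, - 6, - 6, - 3, - 2,5/19, 0.97, 2 , 5.81,8 ] 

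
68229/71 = 960  +  69/71 = 960.97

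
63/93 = 21/31 =0.68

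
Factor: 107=107^1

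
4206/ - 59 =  -4206/59 = -  71.29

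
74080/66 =37040/33 = 1122.42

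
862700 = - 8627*(-100)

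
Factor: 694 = 2^1*347^1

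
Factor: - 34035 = -3^1*5^1*2269^1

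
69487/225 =69487/225 =308.83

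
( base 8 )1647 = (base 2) 1110100111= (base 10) 935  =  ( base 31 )U5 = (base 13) 56c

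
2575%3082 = 2575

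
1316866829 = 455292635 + 861574194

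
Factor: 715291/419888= 2^( - 4)*7^( - 1 ) * 23^ (-1)*163^(-1 ) * 331^1 *2161^1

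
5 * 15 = 75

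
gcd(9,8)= 1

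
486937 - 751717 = -264780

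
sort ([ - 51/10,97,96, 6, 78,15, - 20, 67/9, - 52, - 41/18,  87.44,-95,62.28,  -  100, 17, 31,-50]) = [ - 100 , - 95, - 52, - 50, - 20, - 51/10,- 41/18,6,67/9,15 , 17,31,62.28, 78, 87.44, 96, 97] 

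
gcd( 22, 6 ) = 2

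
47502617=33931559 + 13571058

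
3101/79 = 39+20/79 =39.25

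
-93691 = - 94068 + 377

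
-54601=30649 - 85250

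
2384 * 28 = 66752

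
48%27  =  21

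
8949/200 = 8949/200 = 44.74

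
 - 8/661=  - 1 +653/661 = - 0.01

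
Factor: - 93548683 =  -67^1*397^1*3517^1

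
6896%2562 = 1772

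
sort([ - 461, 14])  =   [-461, 14 ]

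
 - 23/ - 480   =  23/480= 0.05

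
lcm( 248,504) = 15624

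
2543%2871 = 2543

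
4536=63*72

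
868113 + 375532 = 1243645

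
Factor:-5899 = -17^1*347^1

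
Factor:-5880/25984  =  - 2^( - 4 )*3^1 * 5^1*7^1*29^( - 1) = - 105/464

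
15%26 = 15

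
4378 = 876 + 3502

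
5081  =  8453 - 3372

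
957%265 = 162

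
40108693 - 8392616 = 31716077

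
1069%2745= 1069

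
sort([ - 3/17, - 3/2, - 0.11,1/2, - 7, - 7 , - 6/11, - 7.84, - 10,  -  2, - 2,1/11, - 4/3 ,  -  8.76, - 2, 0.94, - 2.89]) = [ -10,-8.76, - 7.84, - 7, - 7,-2.89, - 2, - 2, - 2,  -  3/2, - 4/3, - 6/11, - 3/17, - 0.11, 1/11 , 1/2, 0.94]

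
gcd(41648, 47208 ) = 8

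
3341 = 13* 257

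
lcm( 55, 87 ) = 4785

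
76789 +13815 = 90604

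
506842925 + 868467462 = 1375310387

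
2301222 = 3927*586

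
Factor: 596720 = 2^4*5^1*7459^1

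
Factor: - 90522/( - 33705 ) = 2^1 * 5^(- 1 ) *7^(  -  1)*47^1 = 94/35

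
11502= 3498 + 8004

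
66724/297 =224 + 196/297 = 224.66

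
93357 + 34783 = 128140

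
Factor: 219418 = 2^1*31^1*3539^1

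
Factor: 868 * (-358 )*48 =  - 2^7*3^1*7^1*31^1* 179^1 = - 14915712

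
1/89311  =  1/89311 = 0.00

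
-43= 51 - 94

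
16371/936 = 1819/104 = 17.49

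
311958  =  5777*54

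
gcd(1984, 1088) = 64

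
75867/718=105 + 477/718=105.66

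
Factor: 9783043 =19^1*103^1*  4999^1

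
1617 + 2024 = 3641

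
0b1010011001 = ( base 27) OH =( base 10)665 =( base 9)818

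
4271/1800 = 4271/1800 = 2.37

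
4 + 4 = 8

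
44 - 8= 36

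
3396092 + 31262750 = 34658842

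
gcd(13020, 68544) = 84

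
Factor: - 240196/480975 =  - 412/825 = - 2^2*3^( - 1)*5^( - 2 )*11^( - 1)*103^1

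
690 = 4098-3408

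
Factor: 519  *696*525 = 189642600 = 2^3*3^3*5^2*7^1 * 29^1*173^1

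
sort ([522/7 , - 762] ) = [-762, 522/7]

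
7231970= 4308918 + 2923052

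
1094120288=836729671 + 257390617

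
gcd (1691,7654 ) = 89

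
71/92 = 71/92=0.77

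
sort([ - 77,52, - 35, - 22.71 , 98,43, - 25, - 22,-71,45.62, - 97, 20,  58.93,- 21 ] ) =[-97 , - 77,  -  71, - 35, - 25, - 22.71, - 22, - 21,20 , 43 , 45.62,52,58.93, 98 ]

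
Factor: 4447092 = 2^2*3^1 * 13^1* 29^1*983^1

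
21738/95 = 228 + 78/95 = 228.82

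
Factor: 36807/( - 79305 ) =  - 5^( - 1 ) *17^( - 1) *311^( - 1) * 12269^1 = -12269/26435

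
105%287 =105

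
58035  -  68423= - 10388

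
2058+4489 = 6547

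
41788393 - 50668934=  - 8880541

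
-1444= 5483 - 6927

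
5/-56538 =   -  5/56538  =  - 0.00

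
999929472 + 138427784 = 1138357256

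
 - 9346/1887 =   -  9346/1887 = -  4.95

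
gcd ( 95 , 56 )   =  1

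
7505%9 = 8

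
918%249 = 171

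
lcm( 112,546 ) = 4368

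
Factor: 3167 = 3167^1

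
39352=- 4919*( - 8)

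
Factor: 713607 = 3^1 * 79^1*3011^1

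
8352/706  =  11 + 293/353  =  11.83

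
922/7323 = 922/7323 =0.13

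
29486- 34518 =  - 5032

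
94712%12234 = 9074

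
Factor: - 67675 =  - 5^2 * 2707^1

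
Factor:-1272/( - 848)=2^( - 1)*3^1  =  3/2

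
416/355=1+61/355=1.17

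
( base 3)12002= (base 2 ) 10001001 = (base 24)5H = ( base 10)137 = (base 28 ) 4p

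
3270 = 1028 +2242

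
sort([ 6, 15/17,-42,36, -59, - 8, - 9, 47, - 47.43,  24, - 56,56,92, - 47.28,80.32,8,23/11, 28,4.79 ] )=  [ - 59, - 56, - 47.43 , - 47.28,-42, - 9 ,-8,15/17, 23/11, 4.79,  6,8,24, 28, 36 , 47, 56, 80.32, 92] 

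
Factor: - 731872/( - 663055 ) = 2^5*5^( - 1)*22871^1 * 132611^( - 1)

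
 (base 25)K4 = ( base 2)111111000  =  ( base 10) 504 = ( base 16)1f8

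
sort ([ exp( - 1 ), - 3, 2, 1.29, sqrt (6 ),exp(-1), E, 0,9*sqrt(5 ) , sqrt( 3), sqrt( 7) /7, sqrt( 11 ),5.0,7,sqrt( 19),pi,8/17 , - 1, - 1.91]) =[ - 3, - 1.91, - 1,  0,exp( - 1),exp ( - 1 ), sqrt( 7)/7, 8/17,1.29,  sqrt( 3),2, sqrt ( 6 ),E,pi , sqrt(11) , sqrt(19 ),5.0,7 , 9*sqrt( 5 ) ] 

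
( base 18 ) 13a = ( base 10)388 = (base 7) 1063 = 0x184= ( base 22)he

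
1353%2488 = 1353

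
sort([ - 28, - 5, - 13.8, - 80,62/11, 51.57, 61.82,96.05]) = [ - 80, - 28, - 13.8, - 5,62/11,51.57, 61.82, 96.05]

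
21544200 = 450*47876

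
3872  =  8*484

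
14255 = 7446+6809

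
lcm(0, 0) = 0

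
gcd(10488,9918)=114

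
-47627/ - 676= 47627/676 = 70.45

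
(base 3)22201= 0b11101011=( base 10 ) 235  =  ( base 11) 1a4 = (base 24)9j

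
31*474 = 14694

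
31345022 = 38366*817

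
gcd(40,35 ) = 5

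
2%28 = 2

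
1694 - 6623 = -4929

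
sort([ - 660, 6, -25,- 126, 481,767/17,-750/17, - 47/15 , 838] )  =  [- 660,-126, - 750/17,-25, - 47/15,6, 767/17, 481, 838]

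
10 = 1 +9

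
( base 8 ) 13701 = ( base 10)6081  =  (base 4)1133001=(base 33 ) 5j9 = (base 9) 8306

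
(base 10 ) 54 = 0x36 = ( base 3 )2000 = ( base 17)33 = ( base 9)60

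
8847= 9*983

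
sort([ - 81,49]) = [ - 81 , 49 ]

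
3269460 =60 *54491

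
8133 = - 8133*( - 1)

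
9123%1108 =259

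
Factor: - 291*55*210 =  - 2^1*3^2*5^2*7^1*11^1*97^1 = -3361050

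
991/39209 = 991/39209 = 0.03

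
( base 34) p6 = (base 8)1530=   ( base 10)856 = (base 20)22G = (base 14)452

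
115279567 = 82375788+32903779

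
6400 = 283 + 6117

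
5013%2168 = 677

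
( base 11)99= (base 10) 108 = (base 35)33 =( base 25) 48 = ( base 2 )1101100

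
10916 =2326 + 8590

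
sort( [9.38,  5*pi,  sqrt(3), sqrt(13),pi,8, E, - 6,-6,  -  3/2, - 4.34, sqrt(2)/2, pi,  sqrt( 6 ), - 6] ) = [ - 6, - 6, - 6, - 4.34, - 3/2,sqrt(2 )/2, sqrt (3),sqrt( 6),E,pi, pi,sqrt ( 13), 8, 9.38, 5*pi ] 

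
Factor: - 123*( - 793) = 97539= 3^1*13^1*41^1*61^1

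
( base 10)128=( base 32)40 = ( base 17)79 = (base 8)200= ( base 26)4O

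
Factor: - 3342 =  - 2^1*3^1*557^1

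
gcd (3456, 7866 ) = 18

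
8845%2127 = 337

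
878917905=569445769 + 309472136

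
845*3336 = 2818920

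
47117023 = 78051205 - 30934182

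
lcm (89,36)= 3204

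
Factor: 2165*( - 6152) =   -  13319080  =  - 2^3*5^1*433^1*769^1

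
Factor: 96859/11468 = 2^(  -  2)*7^1*47^( - 1)*61^(-1)*101^1*137^1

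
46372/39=46372/39  =  1189.03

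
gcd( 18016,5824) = 32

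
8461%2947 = 2567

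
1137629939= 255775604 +881854335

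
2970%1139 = 692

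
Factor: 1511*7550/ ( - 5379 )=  - 2^1*3^( - 1)*5^2 * 11^( - 1)*151^1*163^( - 1)*1511^1 = - 11408050/5379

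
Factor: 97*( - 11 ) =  - 1067 = - 11^1*97^1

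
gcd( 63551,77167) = 1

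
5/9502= 5/9502  =  0.00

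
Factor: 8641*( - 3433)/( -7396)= 2^( - 2)*43^ ( - 2 )  *  3433^1*8641^1= 29664553/7396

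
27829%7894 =4147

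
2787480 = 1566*1780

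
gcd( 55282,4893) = 1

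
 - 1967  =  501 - 2468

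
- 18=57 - 75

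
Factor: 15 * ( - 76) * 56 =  - 2^5*3^1 * 5^1*7^1*19^1 = - 63840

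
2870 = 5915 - 3045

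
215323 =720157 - 504834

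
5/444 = 5/444= 0.01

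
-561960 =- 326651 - 235309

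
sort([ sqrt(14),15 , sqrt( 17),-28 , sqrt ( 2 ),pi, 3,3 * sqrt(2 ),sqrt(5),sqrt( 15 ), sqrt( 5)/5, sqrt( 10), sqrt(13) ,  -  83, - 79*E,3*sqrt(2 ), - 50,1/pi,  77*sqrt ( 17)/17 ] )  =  [ - 79*E,-83,  -  50, - 28, 1/pi, sqrt( 5 )/5,sqrt( 2) , sqrt( 5),3,pi,sqrt( 10),sqrt(13), sqrt( 14 ), sqrt(15 ), sqrt (17 ), 3*sqrt( 2), 3*sqrt( 2), 15 , 77*sqrt(17)/17]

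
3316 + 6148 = 9464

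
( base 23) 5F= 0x82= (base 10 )130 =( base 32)42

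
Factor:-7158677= -1949^1*3673^1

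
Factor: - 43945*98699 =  - 5^1*11^1*17^1*47^1 * 229^1*431^1 = -4337327555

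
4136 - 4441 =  - 305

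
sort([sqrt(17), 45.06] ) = [sqrt( 17),45.06 ]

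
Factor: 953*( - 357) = - 3^1*7^1*17^1*953^1 = - 340221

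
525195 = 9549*55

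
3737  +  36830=40567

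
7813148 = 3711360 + 4101788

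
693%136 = 13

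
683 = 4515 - 3832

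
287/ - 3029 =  - 1 + 2742/3029 = - 0.09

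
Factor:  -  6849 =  - 3^2*761^1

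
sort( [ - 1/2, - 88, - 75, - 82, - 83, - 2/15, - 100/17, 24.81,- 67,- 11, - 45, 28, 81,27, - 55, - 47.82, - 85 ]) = [ - 88, - 85, - 83, - 82, - 75, - 67, - 55,  -  47.82, - 45, - 11, - 100/17,  -  1/2, - 2/15,24.81, 27,28,81 ] 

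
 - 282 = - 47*6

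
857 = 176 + 681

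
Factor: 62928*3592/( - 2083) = -2^7*3^2 * 19^1 * 23^1 * 449^1 * 2083^(-1) = -226037376/2083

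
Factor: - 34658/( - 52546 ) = 31^1*47^( - 1) = 31/47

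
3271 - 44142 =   -  40871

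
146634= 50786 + 95848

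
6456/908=7+25/227 = 7.11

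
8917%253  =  62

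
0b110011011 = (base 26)fl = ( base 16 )19b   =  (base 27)f6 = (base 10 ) 411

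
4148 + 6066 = 10214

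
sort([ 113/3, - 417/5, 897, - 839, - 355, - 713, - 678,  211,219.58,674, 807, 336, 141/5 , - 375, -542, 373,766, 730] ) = [ - 839, - 713, - 678,-542, - 375,- 355, -417/5,141/5, 113/3 , 211, 219.58, 336,373, 674, 730, 766, 807,897] 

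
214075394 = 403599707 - 189524313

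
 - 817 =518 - 1335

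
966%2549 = 966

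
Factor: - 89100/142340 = -405/647=-3^4*5^1  *  647^(-1 ) 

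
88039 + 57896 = 145935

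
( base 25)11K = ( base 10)670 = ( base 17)257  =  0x29E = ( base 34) JO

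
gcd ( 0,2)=2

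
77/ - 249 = - 1+172/249  =  -0.31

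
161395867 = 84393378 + 77002489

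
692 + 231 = 923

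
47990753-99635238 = - 51644485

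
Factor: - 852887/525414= - 2^( - 1 ) * 3^( - 1)*7^1 * 37^2*67^( - 1) * 89^1* 1307^( - 1 ) 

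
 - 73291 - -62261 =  - 11030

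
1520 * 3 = 4560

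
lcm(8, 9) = 72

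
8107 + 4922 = 13029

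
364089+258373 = 622462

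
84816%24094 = 12534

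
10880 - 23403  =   - 12523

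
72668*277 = 20129036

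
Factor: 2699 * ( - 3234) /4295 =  - 2^1 *3^1 * 5^(- 1)*7^2*11^1*859^(  -  1)*2699^1 = - 8728566/4295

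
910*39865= 36277150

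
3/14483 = 3/14483 = 0.00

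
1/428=1/428=0.00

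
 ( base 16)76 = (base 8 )166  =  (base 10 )118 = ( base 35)3d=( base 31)3P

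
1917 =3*639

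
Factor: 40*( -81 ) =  - 3240= -2^3 * 3^4*5^1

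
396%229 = 167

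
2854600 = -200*( - 14273)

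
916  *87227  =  79899932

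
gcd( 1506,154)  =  2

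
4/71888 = 1/17972 = 0.00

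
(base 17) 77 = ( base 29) 4a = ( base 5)1001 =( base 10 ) 126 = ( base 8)176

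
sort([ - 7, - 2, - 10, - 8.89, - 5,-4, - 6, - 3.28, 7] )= [  -  10, - 8.89, - 7, - 6,-5, - 4, - 3.28,-2,7] 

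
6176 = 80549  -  74373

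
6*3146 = 18876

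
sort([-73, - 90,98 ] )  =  [  -  90,-73,98] 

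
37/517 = 37/517 = 0.07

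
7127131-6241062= 886069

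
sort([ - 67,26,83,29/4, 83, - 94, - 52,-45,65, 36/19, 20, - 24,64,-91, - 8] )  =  [ - 94, - 91 , - 67, - 52,-45, - 24 ,-8,  36/19 , 29/4, 20,  26, 64,  65,83,83 ]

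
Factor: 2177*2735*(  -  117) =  - 696629115=-3^2*5^1*7^1*13^1*311^1*547^1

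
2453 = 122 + 2331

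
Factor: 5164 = 2^2* 1291^1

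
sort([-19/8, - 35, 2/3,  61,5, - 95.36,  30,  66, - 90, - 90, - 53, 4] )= [ - 95.36,  -  90, -90, -53, - 35, - 19/8,2/3, 4,5,30,61,  66]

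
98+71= 169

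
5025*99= 497475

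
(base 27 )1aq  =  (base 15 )485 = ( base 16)401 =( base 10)1025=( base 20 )2B5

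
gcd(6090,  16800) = 210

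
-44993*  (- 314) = 14127802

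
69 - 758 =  - 689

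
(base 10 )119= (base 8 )167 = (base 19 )65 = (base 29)43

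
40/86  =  20/43  =  0.47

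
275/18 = 275/18 = 15.28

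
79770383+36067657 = 115838040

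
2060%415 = 400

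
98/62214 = 49/31107 = 0.00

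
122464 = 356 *344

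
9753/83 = 9753/83 = 117.51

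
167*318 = 53106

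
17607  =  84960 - 67353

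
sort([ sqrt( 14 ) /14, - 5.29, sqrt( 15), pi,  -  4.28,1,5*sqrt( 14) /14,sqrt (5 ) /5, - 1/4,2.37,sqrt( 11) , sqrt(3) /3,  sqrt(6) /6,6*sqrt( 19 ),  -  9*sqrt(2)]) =[ - 9*sqrt( 2), - 5.29, - 4.28, - 1/4,sqrt(14)/14,sqrt( 6)/6,sqrt( 5)/5,sqrt(3) /3, 1,5 * sqrt(14 ) /14,2.37,pi,sqrt(  11),sqrt(15),6*sqrt( 19 )]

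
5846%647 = 23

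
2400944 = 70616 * 34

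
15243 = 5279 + 9964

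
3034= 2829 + 205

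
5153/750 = 6 + 653/750  =  6.87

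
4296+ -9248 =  - 4952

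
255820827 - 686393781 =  - 430572954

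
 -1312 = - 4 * 328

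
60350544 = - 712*(-84762 ) 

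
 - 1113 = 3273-4386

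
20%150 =20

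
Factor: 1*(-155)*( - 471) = 73005 = 3^1*5^1*31^1*157^1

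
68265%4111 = 2489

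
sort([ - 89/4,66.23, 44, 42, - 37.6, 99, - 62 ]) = [ - 62, - 37.6,-89/4,42, 44, 66.23, 99]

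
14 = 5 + 9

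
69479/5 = 69479/5 = 13895.80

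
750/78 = 125/13=9.62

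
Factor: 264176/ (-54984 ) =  - 418/87  =  -2^1 * 3^( - 1 )*11^1 *19^1*29^( - 1)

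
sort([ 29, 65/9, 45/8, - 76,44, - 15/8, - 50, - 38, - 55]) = [ - 76, - 55, - 50 , - 38, - 15/8,  45/8, 65/9,29,44]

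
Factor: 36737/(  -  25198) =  - 2^(-1 )*17^1*43^(-1 )* 293^( - 1 )*2161^1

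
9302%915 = 152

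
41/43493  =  41/43493  =  0.00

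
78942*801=63232542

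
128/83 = 128/83 = 1.54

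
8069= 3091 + 4978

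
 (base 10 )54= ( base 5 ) 204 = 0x36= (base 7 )105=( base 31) 1N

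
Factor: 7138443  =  3^1*13^1 *183037^1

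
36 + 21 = 57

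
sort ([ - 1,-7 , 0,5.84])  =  [ - 7, - 1, 0,5.84]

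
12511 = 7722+4789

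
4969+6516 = 11485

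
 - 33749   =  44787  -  78536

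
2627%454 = 357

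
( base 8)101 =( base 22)2l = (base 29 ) 27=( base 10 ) 65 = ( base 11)5A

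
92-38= 54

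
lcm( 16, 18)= 144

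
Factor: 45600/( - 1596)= -200/7=-2^3*5^2*7^( - 1)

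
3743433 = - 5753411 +9496844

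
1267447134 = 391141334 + 876305800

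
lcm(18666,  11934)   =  727974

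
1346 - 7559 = - 6213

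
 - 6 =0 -6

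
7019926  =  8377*838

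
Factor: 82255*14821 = 5^1*14821^1*16451^1 = 1219101355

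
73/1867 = 73/1867 = 0.04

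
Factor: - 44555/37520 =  - 19/16 = -2^(  -  4 )*19^1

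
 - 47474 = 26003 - 73477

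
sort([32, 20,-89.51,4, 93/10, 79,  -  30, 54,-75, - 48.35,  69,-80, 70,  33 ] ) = [  -  89.51,  -  80,-75,-48.35,-30, 4, 93/10,20,32, 33,  54, 69,70,79]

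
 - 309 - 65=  - 374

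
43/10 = 43/10 = 4.30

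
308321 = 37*8333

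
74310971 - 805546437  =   - 731235466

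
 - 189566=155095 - 344661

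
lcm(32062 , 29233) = 993922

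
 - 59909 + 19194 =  - 40715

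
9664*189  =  1826496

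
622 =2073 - 1451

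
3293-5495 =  - 2202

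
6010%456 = 82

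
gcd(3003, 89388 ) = 39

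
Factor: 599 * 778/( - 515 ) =  -  466022/515 = -  2^1*5^( - 1 )*103^( - 1)*389^1*599^1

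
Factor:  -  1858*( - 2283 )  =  2^1 * 3^1 *761^1*  929^1 = 4241814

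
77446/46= 1683 + 14/23 = 1683.61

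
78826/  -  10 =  -7883 + 2/5 = - 7882.60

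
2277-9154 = -6877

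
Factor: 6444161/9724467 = 3^ ( - 1)* 3241489^(-1) * 6444161^1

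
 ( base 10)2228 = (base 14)B52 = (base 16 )8B4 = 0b100010110100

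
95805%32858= 30089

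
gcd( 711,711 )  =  711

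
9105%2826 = 627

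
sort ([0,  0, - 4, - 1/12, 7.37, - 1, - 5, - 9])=[ - 9, - 5,-4, - 1, - 1/12,0, 0,7.37 ]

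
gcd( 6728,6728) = 6728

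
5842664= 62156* 94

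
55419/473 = 117 + 78/473 = 117.16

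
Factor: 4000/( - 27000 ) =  - 4/27 = - 2^2 * 3^( - 3) 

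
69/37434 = 23/12478 = 0.00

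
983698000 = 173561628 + 810136372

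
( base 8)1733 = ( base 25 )1ec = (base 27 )19f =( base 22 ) 20j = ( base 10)987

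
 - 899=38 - 937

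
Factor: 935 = 5^1*11^1*17^1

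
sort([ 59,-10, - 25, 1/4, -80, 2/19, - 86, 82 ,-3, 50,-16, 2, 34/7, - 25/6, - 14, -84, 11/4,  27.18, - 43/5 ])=[-86, - 84, - 80, - 25, - 16, - 14, - 10, - 43/5, - 25/6, - 3, 2/19, 1/4,2,11/4 , 34/7, 27.18, 50, 59,82]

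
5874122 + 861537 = 6735659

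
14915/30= 2983/6 = 497.17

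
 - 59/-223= 59/223= 0.26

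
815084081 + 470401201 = 1285485282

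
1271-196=1075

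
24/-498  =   - 1+79/83 = - 0.05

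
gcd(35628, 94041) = 3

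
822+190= 1012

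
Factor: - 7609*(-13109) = 7^1*1087^1*13109^1 = 99746381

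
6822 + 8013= 14835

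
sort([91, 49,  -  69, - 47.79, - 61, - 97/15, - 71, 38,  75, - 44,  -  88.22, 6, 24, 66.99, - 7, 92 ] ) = [ - 88.22, - 71, - 69, - 61, - 47.79, - 44, - 7, - 97/15,6,24,  38,  49, 66.99 , 75,91, 92 ] 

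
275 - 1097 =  - 822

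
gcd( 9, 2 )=1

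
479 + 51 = 530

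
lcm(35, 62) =2170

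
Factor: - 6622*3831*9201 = - 233419083282 = - 2^1*3^2*7^1*11^1*43^1*1277^1*3067^1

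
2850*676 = 1926600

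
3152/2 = 1576 = 1576.00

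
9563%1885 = 138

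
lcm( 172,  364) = 15652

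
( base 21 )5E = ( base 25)4J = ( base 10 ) 119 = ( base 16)77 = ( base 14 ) 87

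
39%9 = 3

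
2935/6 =489 + 1/6 = 489.17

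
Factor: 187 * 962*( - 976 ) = -2^5*11^1*13^1* 17^1*37^1*61^1 = - 175576544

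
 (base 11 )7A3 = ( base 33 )t3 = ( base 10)960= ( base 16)3c0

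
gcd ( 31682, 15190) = 434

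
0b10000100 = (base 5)1012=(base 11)110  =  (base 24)5C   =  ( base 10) 132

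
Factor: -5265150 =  - 2^1*3^1*5^2 * 11^1*3191^1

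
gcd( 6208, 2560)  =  64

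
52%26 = 0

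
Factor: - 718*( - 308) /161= 31592/23 = 2^3*11^1 * 23^( - 1)*359^1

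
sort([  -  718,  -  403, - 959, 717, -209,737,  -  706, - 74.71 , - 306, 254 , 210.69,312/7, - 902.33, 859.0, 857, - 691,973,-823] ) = [ - 959,-902.33, - 823 ,-718, - 706,-691,-403, - 306, - 209, - 74.71, 312/7, 210.69, 254,  717, 737,857,859.0,973 ] 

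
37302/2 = 18651 = 18651.00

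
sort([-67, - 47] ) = [  -  67, - 47 ]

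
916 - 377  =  539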